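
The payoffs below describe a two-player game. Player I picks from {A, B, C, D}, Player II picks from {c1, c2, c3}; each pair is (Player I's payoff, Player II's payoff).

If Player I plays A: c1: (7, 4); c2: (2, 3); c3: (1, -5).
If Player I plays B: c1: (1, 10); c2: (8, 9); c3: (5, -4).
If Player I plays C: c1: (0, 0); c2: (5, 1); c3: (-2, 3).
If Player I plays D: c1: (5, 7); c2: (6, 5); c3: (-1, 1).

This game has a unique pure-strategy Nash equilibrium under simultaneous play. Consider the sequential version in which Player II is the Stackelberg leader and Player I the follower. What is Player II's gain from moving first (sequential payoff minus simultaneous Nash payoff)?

Backward induction with Player II moving first.
- c1: Player I compares 7, 1, 0, 5 and picks A; Player II would get 4.
- c2: Player I compares 2, 8, 5, 6 and picks B; Player II would get 9.
- c3: Player I compares 1, 5, -2, -1 and picks B; Player II would get -4.
Maximizing over 4, 9, -4, Player II chooses c2. Subgame-perfect outcome: (B, c2) with payoffs (8, 9).
Under simultaneous play:
Player I's best replies: c1→A; c2→B; c3→B.
Player II's best replies: A→c1; B→c1; C→c3; D→c1.
Only (A, c1) has each player best-responding; Nash payoffs (7, 4).
Player II's commitment gain: 9 − 4 = 5.

5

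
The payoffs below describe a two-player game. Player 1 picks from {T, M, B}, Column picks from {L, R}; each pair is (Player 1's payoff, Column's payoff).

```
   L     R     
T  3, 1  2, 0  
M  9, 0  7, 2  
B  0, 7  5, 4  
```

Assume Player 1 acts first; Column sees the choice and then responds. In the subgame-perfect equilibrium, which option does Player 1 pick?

M

Solve by backward induction (Player 1 leads).
- T: Column compares 1, 0 and picks L; Player 1 would get 3.
- M: Column compares 0, 2 and picks R; Player 1 would get 7.
- B: Column compares 7, 4 and picks L; Player 1 would get 0.
Among 3, 7, 0, the best is 7 at M. Subgame-perfect outcome: (M, R) with payoffs (7, 2).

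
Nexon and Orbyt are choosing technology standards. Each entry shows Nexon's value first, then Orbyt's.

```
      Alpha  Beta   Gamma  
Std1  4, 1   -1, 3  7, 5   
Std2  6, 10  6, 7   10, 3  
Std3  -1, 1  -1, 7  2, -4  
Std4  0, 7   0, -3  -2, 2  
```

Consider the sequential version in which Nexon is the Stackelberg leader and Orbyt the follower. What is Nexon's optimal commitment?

Std1

Work backward from Orbyt's decision.
- Std1: Orbyt compares 1, 3, 5 and picks Gamma; Nexon would get 7.
- Std2: Orbyt compares 10, 7, 3 and picks Alpha; Nexon would get 6.
- Std3: Orbyt compares 1, 7, -4 and picks Beta; Nexon would get -1.
- Std4: Orbyt compares 7, -3, 2 and picks Alpha; Nexon would get 0.
Among 7, 6, -1, 0, the best is 7 at Std1. Subgame-perfect outcome: (Std1, Gamma) with payoffs (7, 5).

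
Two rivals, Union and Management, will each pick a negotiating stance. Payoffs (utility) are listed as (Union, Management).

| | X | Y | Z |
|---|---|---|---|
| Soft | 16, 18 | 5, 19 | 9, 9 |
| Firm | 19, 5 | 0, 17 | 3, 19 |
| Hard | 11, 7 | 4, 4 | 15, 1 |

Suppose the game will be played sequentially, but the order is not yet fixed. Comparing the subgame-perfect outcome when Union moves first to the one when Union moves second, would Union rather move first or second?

first

If Union leads: Management's best replies are Soft→Y, Firm→Z, Hard→X; Union's induced payoffs 5, 3, 11; outcome (Hard, X), payoffs (11, 7).
If Management leads: Union's best replies are X→Firm, Y→Soft, Z→Hard; Management's induced payoffs 5, 19, 1; outcome (Soft, Y), payoffs (5, 19).
Union gets 11 moving first and 5 moving second, so Union prefers to move first.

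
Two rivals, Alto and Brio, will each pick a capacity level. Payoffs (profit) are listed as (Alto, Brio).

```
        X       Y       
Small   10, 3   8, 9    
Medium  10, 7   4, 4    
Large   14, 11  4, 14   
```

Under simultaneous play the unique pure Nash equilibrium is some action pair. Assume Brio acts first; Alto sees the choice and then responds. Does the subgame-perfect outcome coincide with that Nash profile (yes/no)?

Alto best-responds to each possible Brio move:
- X: Alto compares 10, 10, 14 and picks Large; Brio would get 11.
- Y: Alto compares 8, 4, 4 and picks Small; Brio would get 9.
Brio's induced payoffs are 11, 9, so Brio commits to X. Subgame-perfect outcome: (Large, X) with payoffs (14, 11).
For the simultaneous game, intersect best replies.
Alto's best replies: X→Large; Y→Small.
Brio's best replies: Small→Y; Medium→X; Large→Y.
Only (Small, Y) has each player best-responding; Nash payoffs (8, 9).
Sequential outcome (Large, X) differs from the Nash profile (Small, Y).

no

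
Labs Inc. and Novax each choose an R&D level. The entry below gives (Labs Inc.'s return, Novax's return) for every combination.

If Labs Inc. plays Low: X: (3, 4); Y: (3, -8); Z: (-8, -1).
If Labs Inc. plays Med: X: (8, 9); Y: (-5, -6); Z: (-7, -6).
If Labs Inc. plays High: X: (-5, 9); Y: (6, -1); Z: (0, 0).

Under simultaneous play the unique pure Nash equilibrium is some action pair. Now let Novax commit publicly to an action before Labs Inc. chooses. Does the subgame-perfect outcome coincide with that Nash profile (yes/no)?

Backward induction with Novax moving first.
- X: Labs Inc. compares 3, 8, -5 and picks Med; Novax would get 9.
- Y: Labs Inc. compares 3, -5, 6 and picks High; Novax would get -1.
- Z: Labs Inc. compares -8, -7, 0 and picks High; Novax would get 0.
Among 9, -1, 0, the best is 9 at X. Subgame-perfect outcome: (Med, X) with payoffs (8, 9).
Now find the simultaneous Nash equilibrium.
Labs Inc.'s best replies: X→Med; Y→High; Z→High.
Novax's best replies: Low→X; Med→X; High→X.
The unique mutual best reply is (Med, X), giving (8, 9).
Sequential outcome (Med, X) coincides with the Nash profile (Med, X).

yes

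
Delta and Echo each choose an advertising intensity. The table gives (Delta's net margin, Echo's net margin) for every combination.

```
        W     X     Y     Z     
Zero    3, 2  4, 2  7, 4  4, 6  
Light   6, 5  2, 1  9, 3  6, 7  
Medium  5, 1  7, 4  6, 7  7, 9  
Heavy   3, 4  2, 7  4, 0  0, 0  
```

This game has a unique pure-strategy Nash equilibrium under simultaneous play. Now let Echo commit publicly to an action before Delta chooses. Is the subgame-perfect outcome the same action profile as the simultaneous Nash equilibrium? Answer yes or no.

yes

Backward induction with Echo moving first.
- W: Delta compares 3, 6, 5, 3 and picks Light; Echo would get 5.
- X: Delta compares 4, 2, 7, 2 and picks Medium; Echo would get 4.
- Y: Delta compares 7, 9, 6, 4 and picks Light; Echo would get 3.
- Z: Delta compares 4, 6, 7, 0 and picks Medium; Echo would get 9.
Echo's induced payoffs are 5, 4, 3, 9, so Echo commits to Z. Subgame-perfect outcome: (Medium, Z) with payoffs (7, 9).
Now find the simultaneous Nash equilibrium.
Delta's best replies: W→Light; X→Medium; Y→Light; Z→Medium.
Echo's best replies: Zero→Z; Light→Z; Medium→Z; Heavy→X.
The unique mutual best reply is (Medium, Z), giving (7, 9).
Sequential outcome (Medium, Z) coincides with the Nash profile (Medium, Z).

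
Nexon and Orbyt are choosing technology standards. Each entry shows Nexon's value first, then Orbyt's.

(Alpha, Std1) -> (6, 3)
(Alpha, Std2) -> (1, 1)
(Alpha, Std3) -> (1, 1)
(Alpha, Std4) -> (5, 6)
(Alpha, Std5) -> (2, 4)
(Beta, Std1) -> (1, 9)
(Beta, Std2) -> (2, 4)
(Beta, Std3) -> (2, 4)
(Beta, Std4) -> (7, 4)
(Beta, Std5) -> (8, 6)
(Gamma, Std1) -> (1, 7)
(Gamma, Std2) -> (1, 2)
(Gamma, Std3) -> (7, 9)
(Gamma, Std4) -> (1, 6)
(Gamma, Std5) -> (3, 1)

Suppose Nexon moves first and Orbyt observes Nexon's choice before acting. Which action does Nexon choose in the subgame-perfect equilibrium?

Solve by backward induction (Nexon leads).
- Alpha: BR = Std4, leader payoff 5.
- Beta: BR = Std1, leader payoff 1.
- Gamma: BR = Std3, leader payoff 7.
Among 5, 1, 7, the best is 7 at Gamma. Subgame-perfect outcome: (Gamma, Std3) with payoffs (7, 9).

Gamma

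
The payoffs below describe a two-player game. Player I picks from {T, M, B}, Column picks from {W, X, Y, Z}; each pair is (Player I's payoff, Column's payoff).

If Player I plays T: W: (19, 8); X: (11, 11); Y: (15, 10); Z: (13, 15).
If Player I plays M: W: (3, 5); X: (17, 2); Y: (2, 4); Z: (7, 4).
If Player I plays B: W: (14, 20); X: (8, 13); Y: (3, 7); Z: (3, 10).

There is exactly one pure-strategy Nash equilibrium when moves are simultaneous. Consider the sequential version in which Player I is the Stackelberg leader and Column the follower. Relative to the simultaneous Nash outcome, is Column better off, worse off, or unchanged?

better off

Solve by backward induction (Player I leads).
- T: BR = Z, leader payoff 13.
- M: BR = W, leader payoff 3.
- B: BR = W, leader payoff 14.
Player I's induced payoffs are 13, 3, 14, so Player I commits to B. Subgame-perfect outcome: (B, W) with payoffs (14, 20).
Now find the simultaneous Nash equilibrium.
Player I's best replies: W→T; X→M; Y→T; Z→T.
Column's best replies: T→Z; M→W; B→W.
Only (T, Z) has each player best-responding; Nash payoffs (13, 15).
Column earns 20 sequentially versus 15 at the Nash outcome: better off.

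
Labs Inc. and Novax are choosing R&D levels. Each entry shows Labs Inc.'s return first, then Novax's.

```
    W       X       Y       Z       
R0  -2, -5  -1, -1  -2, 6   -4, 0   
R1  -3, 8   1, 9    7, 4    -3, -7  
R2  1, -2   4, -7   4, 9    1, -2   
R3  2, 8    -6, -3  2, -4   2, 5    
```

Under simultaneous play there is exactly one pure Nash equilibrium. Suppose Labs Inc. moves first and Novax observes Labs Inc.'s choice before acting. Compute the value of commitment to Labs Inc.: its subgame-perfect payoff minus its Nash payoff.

Novax best-responds to each possible Labs Inc. move:
- R0 → Novax plays Y (best of -5, -1, 6, 0); Labs Inc. gets -2.
- R1 → Novax plays X (best of 8, 9, 4, -7); Labs Inc. gets 1.
- R2 → Novax plays Y (best of -2, -7, 9, -2); Labs Inc. gets 4.
- R3 → Novax plays W (best of 8, -3, -4, 5); Labs Inc. gets 2.
Maximizing over -2, 1, 4, 2, Labs Inc. chooses R2. Subgame-perfect outcome: (R2, Y) with payoffs (4, 9).
Now find the simultaneous Nash equilibrium.
Labs Inc.'s best replies: W→R3; X→R2; Y→R1; Z→R3.
Novax's best replies: R0→Y; R1→X; R2→Y; R3→W.
Only (R3, W) has each player best-responding; Nash payoffs (2, 8).
Labs Inc.'s commitment gain: 4 − 2 = 2.

2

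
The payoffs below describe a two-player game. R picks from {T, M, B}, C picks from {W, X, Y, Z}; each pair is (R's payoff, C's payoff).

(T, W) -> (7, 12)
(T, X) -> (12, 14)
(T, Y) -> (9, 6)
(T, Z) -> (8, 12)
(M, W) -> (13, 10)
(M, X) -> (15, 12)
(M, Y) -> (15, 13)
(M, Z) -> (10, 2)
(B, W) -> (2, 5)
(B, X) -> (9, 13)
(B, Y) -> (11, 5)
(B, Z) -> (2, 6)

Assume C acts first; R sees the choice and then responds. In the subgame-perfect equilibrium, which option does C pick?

Backward induction with C moving first.
- W: R compares 7, 13, 2 and picks M; C would get 10.
- X: R compares 12, 15, 9 and picks M; C would get 12.
- Y: R compares 9, 15, 11 and picks M; C would get 13.
- Z: R compares 8, 10, 2 and picks M; C would get 2.
Among 10, 12, 13, 2, the best is 13 at Y. Subgame-perfect outcome: (M, Y) with payoffs (15, 13).

Y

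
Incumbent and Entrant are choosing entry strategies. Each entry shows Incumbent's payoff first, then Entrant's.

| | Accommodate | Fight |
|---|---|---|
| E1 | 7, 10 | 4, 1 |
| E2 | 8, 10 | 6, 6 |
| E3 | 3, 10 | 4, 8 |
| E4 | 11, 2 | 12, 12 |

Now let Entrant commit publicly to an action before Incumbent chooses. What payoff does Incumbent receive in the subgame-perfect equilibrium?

Work backward from Incumbent's decision.
- Accommodate → Incumbent plays E4 (best of 7, 8, 3, 11); Entrant gets 2.
- Fight → Incumbent plays E4 (best of 4, 6, 4, 12); Entrant gets 12.
Among 2, 12, the best is 12 at Fight. Subgame-perfect outcome: (E4, Fight) with payoffs (12, 12).

12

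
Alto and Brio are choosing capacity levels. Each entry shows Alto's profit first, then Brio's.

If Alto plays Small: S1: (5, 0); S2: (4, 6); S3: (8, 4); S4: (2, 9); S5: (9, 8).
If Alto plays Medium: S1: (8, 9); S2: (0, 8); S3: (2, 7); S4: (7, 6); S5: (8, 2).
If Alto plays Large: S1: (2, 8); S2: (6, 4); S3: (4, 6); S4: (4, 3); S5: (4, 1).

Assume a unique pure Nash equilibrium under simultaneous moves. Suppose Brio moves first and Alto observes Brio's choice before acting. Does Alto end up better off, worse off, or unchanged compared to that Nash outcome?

unchanged

Solve by backward induction (Brio leads).
- S1: Alto compares 5, 8, 2 and picks Medium; Brio would get 9.
- S2: Alto compares 4, 0, 6 and picks Large; Brio would get 4.
- S3: Alto compares 8, 2, 4 and picks Small; Brio would get 4.
- S4: Alto compares 2, 7, 4 and picks Medium; Brio would get 6.
- S5: Alto compares 9, 8, 4 and picks Small; Brio would get 8.
Among 9, 4, 4, 6, 8, the best is 9 at S1. Subgame-perfect outcome: (Medium, S1) with payoffs (8, 9).
Now find the simultaneous Nash equilibrium.
Alto's best replies: S1→Medium; S2→Large; S3→Small; S4→Medium; S5→Small.
Brio's best replies: Small→S4; Medium→S1; Large→S1.
Only (Medium, S1) has each player best-responding; Nash payoffs (8, 9).
Alto earns 8 sequentially versus 8 at the Nash outcome: unchanged.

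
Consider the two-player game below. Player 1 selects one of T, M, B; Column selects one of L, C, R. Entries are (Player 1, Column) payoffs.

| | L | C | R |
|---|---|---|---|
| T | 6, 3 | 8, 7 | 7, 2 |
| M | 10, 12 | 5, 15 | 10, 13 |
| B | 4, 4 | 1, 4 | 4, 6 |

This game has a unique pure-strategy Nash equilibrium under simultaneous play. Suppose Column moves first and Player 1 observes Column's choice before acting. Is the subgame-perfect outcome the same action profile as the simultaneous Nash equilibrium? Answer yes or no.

Backward induction with Column moving first.
- L → Player 1 plays M (best of 6, 10, 4); Column gets 12.
- C → Player 1 plays T (best of 8, 5, 1); Column gets 7.
- R → Player 1 plays M (best of 7, 10, 4); Column gets 13.
Among 12, 7, 13, the best is 13 at R. Subgame-perfect outcome: (M, R) with payoffs (10, 13).
For the simultaneous game, intersect best replies.
Player 1's best replies: L→M; C→T; R→M.
Column's best replies: T→C; M→C; B→R.
The unique mutual best reply is (T, C), giving (8, 7).
Sequential outcome (M, R) differs from the Nash profile (T, C).

no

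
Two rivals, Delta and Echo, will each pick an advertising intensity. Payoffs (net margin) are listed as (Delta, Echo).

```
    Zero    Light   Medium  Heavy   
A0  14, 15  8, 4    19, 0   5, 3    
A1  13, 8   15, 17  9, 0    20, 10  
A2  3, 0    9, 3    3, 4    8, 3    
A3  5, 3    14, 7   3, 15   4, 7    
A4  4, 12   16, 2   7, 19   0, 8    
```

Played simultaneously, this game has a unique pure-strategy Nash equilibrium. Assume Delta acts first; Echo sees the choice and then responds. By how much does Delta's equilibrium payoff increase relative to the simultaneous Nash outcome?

Backward induction with Delta moving first.
- A0: Echo compares 15, 4, 0, 3 and picks Zero; Delta would get 14.
- A1: Echo compares 8, 17, 0, 10 and picks Light; Delta would get 15.
- A2: Echo compares 0, 3, 4, 3 and picks Medium; Delta would get 3.
- A3: Echo compares 3, 7, 15, 7 and picks Medium; Delta would get 3.
- A4: Echo compares 12, 2, 19, 8 and picks Medium; Delta would get 7.
Maximizing over 14, 15, 3, 3, 7, Delta chooses A1. Subgame-perfect outcome: (A1, Light) with payoffs (15, 17).
Now find the simultaneous Nash equilibrium.
Delta's best replies: Zero→A0; Light→A4; Medium→A0; Heavy→A1.
Echo's best replies: A0→Zero; A1→Light; A2→Medium; A3→Medium; A4→Medium.
The unique mutual best reply is (A0, Zero), giving (14, 15).
Delta's commitment gain: 15 − 14 = 1.

1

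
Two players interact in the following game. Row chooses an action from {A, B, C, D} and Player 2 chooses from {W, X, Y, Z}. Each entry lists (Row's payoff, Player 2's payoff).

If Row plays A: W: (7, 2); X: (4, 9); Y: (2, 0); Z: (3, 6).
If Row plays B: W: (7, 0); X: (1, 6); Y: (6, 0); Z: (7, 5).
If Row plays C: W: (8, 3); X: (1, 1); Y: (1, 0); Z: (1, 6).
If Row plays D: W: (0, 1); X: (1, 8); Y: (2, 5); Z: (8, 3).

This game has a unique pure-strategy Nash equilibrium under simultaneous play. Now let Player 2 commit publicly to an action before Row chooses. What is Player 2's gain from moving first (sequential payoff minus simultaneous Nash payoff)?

0

Work backward from Row's decision.
- W → Row plays C (best of 7, 7, 8, 0); Player 2 gets 3.
- X → Row plays A (best of 4, 1, 1, 1); Player 2 gets 9.
- Y → Row plays B (best of 2, 6, 1, 2); Player 2 gets 0.
- Z → Row plays D (best of 3, 7, 1, 8); Player 2 gets 3.
Among 3, 9, 0, 3, the best is 9 at X. Subgame-perfect outcome: (A, X) with payoffs (4, 9).
Now find the simultaneous Nash equilibrium.
Row's best replies: W→C; X→A; Y→B; Z→D.
Player 2's best replies: A→X; B→X; C→Z; D→X.
Only (A, X) has each player best-responding; Nash payoffs (4, 9).
Player 2's commitment gain: 9 − 9 = 0.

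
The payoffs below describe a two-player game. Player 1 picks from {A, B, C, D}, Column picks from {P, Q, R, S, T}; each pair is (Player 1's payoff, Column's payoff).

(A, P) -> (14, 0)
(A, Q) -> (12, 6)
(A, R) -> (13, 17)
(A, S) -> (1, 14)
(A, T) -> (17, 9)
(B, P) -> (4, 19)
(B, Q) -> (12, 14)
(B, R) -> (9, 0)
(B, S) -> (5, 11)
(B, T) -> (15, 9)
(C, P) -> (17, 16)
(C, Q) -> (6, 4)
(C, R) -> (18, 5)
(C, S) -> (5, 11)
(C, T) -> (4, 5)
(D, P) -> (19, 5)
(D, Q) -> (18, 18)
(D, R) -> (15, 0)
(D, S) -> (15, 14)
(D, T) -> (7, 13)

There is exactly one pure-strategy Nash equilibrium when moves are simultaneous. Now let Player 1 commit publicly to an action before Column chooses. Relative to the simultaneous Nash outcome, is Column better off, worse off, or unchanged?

unchanged

Backward induction with Player 1 moving first.
- A: BR = R, leader payoff 13.
- B: BR = P, leader payoff 4.
- C: BR = P, leader payoff 17.
- D: BR = Q, leader payoff 18.
Player 1's induced payoffs are 13, 4, 17, 18, so Player 1 commits to D. Subgame-perfect outcome: (D, Q) with payoffs (18, 18).
Now find the simultaneous Nash equilibrium.
Player 1's best replies: P→D; Q→D; R→C; S→D; T→A.
Column's best replies: A→R; B→P; C→P; D→Q.
Only (D, Q) has each player best-responding; Nash payoffs (18, 18).
Column earns 18 sequentially versus 18 at the Nash outcome: unchanged.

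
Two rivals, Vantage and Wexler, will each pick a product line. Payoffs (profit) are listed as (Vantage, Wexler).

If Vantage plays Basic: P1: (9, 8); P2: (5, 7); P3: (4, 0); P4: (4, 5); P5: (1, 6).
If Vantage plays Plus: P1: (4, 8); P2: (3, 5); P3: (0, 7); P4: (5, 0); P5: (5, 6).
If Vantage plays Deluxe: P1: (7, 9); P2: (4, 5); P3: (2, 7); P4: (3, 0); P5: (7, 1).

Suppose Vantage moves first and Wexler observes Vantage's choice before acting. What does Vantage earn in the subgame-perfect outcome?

9

Work backward from Wexler's decision.
- Basic: BR = P1, leader payoff 9.
- Plus: BR = P1, leader payoff 4.
- Deluxe: BR = P1, leader payoff 7.
Vantage's induced payoffs are 9, 4, 7, so Vantage commits to Basic. Subgame-perfect outcome: (Basic, P1) with payoffs (9, 8).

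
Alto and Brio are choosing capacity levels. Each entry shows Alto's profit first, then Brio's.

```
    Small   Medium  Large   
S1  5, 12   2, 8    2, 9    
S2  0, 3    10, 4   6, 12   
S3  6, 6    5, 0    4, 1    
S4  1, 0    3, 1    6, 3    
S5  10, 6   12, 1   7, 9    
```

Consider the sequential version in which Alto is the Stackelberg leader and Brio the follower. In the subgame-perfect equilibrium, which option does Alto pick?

S5

Backward induction with Alto moving first.
- S1: BR = Small, leader payoff 5.
- S2: BR = Large, leader payoff 6.
- S3: BR = Small, leader payoff 6.
- S4: BR = Large, leader payoff 6.
- S5: BR = Large, leader payoff 7.
Among 5, 6, 6, 6, 7, the best is 7 at S5. Subgame-perfect outcome: (S5, Large) with payoffs (7, 9).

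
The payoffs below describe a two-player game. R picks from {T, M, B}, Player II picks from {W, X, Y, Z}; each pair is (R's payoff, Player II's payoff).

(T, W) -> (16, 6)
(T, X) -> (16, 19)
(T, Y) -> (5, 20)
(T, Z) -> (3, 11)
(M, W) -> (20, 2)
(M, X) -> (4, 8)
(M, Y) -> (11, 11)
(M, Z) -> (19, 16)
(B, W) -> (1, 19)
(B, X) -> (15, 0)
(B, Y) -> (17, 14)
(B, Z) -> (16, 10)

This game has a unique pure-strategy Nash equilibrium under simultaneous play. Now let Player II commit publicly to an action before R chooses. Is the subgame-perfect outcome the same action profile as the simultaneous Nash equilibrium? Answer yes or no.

no

R best-responds to each possible Player II move:
- W: BR = M, leader payoff 2.
- X: BR = T, leader payoff 19.
- Y: BR = B, leader payoff 14.
- Z: BR = M, leader payoff 16.
Player II's induced payoffs are 2, 19, 14, 16, so Player II commits to X. Subgame-perfect outcome: (T, X) with payoffs (16, 19).
Now find the simultaneous Nash equilibrium.
R's best replies: W→M; X→T; Y→B; Z→M.
Player II's best replies: T→Y; M→Z; B→W.
Only (M, Z) has each player best-responding; Nash payoffs (19, 16).
Sequential outcome (T, X) differs from the Nash profile (M, Z).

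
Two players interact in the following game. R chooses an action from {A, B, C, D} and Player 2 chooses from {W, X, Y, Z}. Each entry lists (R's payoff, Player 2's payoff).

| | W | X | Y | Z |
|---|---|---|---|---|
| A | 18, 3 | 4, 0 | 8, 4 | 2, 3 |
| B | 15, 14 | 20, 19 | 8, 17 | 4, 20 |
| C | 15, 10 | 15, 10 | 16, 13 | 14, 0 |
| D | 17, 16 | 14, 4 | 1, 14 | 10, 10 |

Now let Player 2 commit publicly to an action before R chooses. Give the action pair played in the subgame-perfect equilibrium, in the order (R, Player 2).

Backward induction with Player 2 moving first.
- W: R compares 18, 15, 15, 17 and picks A; Player 2 would get 3.
- X: R compares 4, 20, 15, 14 and picks B; Player 2 would get 19.
- Y: R compares 8, 8, 16, 1 and picks C; Player 2 would get 13.
- Z: R compares 2, 4, 14, 10 and picks C; Player 2 would get 0.
Player 2's induced payoffs are 3, 19, 13, 0, so Player 2 commits to X. Subgame-perfect outcome: (B, X) with payoffs (20, 19).

(B, X)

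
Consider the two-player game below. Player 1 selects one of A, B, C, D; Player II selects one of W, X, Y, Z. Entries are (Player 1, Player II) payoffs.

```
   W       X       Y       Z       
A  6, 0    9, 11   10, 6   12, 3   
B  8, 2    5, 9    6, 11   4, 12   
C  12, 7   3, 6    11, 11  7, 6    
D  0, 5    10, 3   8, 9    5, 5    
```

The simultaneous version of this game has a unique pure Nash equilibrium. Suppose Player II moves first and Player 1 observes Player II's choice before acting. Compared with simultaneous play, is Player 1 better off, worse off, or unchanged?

unchanged

Work backward from Player 1's decision.
- W → Player 1 plays C (best of 6, 8, 12, 0); Player II gets 7.
- X → Player 1 plays D (best of 9, 5, 3, 10); Player II gets 3.
- Y → Player 1 plays C (best of 10, 6, 11, 8); Player II gets 11.
- Z → Player 1 plays A (best of 12, 4, 7, 5); Player II gets 3.
Among 7, 3, 11, 3, the best is 11 at Y. Subgame-perfect outcome: (C, Y) with payoffs (11, 11).
Under simultaneous play:
Player 1's best replies: W→C; X→D; Y→C; Z→A.
Player II's best replies: A→X; B→Z; C→Y; D→Y.
Only (C, Y) has each player best-responding; Nash payoffs (11, 11).
Player 1 earns 11 sequentially versus 11 at the Nash outcome: unchanged.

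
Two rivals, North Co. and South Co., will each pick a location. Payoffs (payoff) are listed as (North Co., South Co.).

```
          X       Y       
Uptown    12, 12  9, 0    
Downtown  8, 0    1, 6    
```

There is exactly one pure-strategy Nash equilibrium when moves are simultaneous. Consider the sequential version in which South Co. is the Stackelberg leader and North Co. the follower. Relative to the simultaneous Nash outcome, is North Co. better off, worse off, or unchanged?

Work backward from North Co.'s decision.
- X: North Co. compares 12, 8 and picks Uptown; South Co. would get 12.
- Y: North Co. compares 9, 1 and picks Uptown; South Co. would get 0.
Maximizing over 12, 0, South Co. chooses X. Subgame-perfect outcome: (Uptown, X) with payoffs (12, 12).
For the simultaneous game, intersect best replies.
North Co.'s best replies: X→Uptown; Y→Uptown.
South Co.'s best replies: Uptown→X; Downtown→Y.
The unique mutual best reply is (Uptown, X), giving (12, 12).
North Co. earns 12 sequentially versus 12 at the Nash outcome: unchanged.

unchanged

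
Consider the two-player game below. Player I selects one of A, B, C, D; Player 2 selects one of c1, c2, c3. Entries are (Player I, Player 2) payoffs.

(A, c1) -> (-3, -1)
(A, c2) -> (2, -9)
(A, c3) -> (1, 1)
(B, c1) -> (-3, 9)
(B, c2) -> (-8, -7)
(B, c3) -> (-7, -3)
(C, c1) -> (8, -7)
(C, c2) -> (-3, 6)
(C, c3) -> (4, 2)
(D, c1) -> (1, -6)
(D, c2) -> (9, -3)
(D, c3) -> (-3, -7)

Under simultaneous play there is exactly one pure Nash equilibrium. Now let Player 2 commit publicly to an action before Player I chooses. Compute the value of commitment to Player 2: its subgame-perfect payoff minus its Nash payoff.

5

Player I best-responds to each possible Player 2 move:
- c1: BR = C, leader payoff -7.
- c2: BR = D, leader payoff -3.
- c3: BR = C, leader payoff 2.
Maximizing over -7, -3, 2, Player 2 chooses c3. Subgame-perfect outcome: (C, c3) with payoffs (4, 2).
Now find the simultaneous Nash equilibrium.
Player I's best replies: c1→C; c2→D; c3→C.
Player 2's best replies: A→c3; B→c1; C→c2; D→c2.
The unique mutual best reply is (D, c2), giving (9, -3).
Player 2's commitment gain: 2 − -3 = 5.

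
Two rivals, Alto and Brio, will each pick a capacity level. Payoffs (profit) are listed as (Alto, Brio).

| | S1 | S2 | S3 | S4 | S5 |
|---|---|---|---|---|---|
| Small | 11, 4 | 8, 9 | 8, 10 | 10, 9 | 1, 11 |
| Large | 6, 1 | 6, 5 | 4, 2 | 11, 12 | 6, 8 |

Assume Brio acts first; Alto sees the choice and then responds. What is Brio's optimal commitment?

Backward induction with Brio moving first.
- S1: BR = Small, leader payoff 4.
- S2: BR = Small, leader payoff 9.
- S3: BR = Small, leader payoff 10.
- S4: BR = Large, leader payoff 12.
- S5: BR = Large, leader payoff 8.
Brio's induced payoffs are 4, 9, 10, 12, 8, so Brio commits to S4. Subgame-perfect outcome: (Large, S4) with payoffs (11, 12).

S4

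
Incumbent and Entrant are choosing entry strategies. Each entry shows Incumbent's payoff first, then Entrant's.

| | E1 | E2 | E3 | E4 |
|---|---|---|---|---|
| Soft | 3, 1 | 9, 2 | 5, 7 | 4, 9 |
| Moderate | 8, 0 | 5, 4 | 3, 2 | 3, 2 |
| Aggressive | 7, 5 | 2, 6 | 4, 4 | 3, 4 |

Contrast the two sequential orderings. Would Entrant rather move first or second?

If Incumbent leads: Entrant's best replies are Soft→E4, Moderate→E2, Aggressive→E2; Incumbent's induced payoffs 4, 5, 2; outcome (Moderate, E2), payoffs (5, 4).
If Entrant leads: Incumbent's best replies are E1→Moderate, E2→Soft, E3→Soft, E4→Soft; Entrant's induced payoffs 0, 2, 7, 9; outcome (Soft, E4), payoffs (4, 9).
Entrant gets 9 moving first and 4 moving second, so Entrant prefers to move first.

first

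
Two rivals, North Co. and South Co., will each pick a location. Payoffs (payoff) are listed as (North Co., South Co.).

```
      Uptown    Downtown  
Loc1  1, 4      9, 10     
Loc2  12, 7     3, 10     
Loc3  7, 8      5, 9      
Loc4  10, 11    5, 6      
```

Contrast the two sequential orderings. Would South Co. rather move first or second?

If North Co. leads: South Co.'s best replies are Loc1→Downtown, Loc2→Downtown, Loc3→Downtown, Loc4→Uptown; North Co.'s induced payoffs 9, 3, 5, 10; outcome (Loc4, Uptown), payoffs (10, 11).
If South Co. leads: North Co.'s best replies are Uptown→Loc2, Downtown→Loc1; South Co.'s induced payoffs 7, 10; outcome (Loc1, Downtown), payoffs (9, 10).
South Co. gets 10 moving first and 11 moving second, so South Co. prefers to move second.

second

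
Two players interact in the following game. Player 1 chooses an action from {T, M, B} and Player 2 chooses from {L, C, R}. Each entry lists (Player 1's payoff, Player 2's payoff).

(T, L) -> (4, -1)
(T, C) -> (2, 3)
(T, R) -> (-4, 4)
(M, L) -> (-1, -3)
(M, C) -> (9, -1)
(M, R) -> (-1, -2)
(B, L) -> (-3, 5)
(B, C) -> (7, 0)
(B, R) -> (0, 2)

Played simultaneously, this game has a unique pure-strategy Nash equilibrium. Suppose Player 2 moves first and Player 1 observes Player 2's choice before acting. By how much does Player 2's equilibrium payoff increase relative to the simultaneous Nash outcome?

Backward induction with Player 2 moving first.
- L: BR = T, leader payoff -1.
- C: BR = M, leader payoff -1.
- R: BR = B, leader payoff 2.
Among -1, -1, 2, the best is 2 at R. Subgame-perfect outcome: (B, R) with payoffs (0, 2).
Now find the simultaneous Nash equilibrium.
Player 1's best replies: L→T; C→M; R→B.
Player 2's best replies: T→R; M→C; B→L.
Only (M, C) has each player best-responding; Nash payoffs (9, -1).
Player 2's commitment gain: 2 − -1 = 3.

3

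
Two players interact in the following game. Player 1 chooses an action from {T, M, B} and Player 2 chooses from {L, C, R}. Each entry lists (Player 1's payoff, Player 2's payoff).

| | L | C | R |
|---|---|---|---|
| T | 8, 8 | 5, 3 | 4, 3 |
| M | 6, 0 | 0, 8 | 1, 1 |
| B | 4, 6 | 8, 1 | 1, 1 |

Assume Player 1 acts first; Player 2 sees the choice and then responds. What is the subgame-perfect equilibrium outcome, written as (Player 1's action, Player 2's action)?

(T, L)

Backward induction with Player 1 moving first.
- T: BR = L, leader payoff 8.
- M: BR = C, leader payoff 0.
- B: BR = L, leader payoff 4.
Player 1's induced payoffs are 8, 0, 4, so Player 1 commits to T. Subgame-perfect outcome: (T, L) with payoffs (8, 8).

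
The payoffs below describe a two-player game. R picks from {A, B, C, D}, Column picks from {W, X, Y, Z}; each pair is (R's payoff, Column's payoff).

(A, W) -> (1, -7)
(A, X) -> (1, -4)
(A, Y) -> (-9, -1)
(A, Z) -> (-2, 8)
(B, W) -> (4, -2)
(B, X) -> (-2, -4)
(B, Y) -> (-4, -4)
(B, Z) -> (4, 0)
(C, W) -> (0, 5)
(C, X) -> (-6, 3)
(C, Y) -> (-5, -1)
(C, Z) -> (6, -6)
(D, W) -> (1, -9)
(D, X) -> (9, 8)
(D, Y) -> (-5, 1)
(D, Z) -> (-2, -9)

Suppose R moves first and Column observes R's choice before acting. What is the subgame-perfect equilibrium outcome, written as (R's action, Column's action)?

Solve by backward induction (R leads).
- A: Column compares -7, -4, -1, 8 and picks Z; R would get -2.
- B: Column compares -2, -4, -4, 0 and picks Z; R would get 4.
- C: Column compares 5, 3, -1, -6 and picks W; R would get 0.
- D: Column compares -9, 8, 1, -9 and picks X; R would get 9.
R's induced payoffs are -2, 4, 0, 9, so R commits to D. Subgame-perfect outcome: (D, X) with payoffs (9, 8).

(D, X)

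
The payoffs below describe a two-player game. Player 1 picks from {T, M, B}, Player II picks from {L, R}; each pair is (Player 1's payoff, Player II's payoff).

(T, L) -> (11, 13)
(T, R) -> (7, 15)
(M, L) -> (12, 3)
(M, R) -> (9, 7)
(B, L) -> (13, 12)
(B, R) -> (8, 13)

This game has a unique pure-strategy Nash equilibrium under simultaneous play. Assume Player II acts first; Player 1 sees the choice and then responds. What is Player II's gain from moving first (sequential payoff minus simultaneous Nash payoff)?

Backward induction with Player II moving first.
- L: Player 1 compares 11, 12, 13 and picks B; Player II would get 12.
- R: Player 1 compares 7, 9, 8 and picks M; Player II would get 7.
Maximizing over 12, 7, Player II chooses L. Subgame-perfect outcome: (B, L) with payoffs (13, 12).
Now find the simultaneous Nash equilibrium.
Player 1's best replies: L→B; R→M.
Player II's best replies: T→R; M→R; B→R.
Only (M, R) has each player best-responding; Nash payoffs (9, 7).
Player II's commitment gain: 12 − 7 = 5.

5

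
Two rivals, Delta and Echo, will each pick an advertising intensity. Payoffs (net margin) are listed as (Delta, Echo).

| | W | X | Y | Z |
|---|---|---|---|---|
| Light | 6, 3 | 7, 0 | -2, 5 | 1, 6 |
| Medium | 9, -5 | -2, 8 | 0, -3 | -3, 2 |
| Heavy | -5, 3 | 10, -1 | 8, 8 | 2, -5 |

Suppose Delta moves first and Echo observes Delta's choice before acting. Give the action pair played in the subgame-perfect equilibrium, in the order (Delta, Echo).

Backward induction with Delta moving first.
- Light: Echo compares 3, 0, 5, 6 and picks Z; Delta would get 1.
- Medium: Echo compares -5, 8, -3, 2 and picks X; Delta would get -2.
- Heavy: Echo compares 3, -1, 8, -5 and picks Y; Delta would get 8.
Delta's induced payoffs are 1, -2, 8, so Delta commits to Heavy. Subgame-perfect outcome: (Heavy, Y) with payoffs (8, 8).

(Heavy, Y)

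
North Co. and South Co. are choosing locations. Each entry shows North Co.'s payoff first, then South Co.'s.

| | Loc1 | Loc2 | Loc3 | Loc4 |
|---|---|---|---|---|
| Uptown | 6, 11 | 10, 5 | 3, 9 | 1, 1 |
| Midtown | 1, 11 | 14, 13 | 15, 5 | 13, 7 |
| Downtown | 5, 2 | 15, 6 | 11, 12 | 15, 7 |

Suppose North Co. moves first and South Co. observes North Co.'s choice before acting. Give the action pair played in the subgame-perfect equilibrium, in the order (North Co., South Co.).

(Midtown, Loc2)

Backward induction with North Co. moving first.
- Uptown → South Co. plays Loc1 (best of 11, 5, 9, 1); North Co. gets 6.
- Midtown → South Co. plays Loc2 (best of 11, 13, 5, 7); North Co. gets 14.
- Downtown → South Co. plays Loc3 (best of 2, 6, 12, 7); North Co. gets 11.
North Co.'s induced payoffs are 6, 14, 11, so North Co. commits to Midtown. Subgame-perfect outcome: (Midtown, Loc2) with payoffs (14, 13).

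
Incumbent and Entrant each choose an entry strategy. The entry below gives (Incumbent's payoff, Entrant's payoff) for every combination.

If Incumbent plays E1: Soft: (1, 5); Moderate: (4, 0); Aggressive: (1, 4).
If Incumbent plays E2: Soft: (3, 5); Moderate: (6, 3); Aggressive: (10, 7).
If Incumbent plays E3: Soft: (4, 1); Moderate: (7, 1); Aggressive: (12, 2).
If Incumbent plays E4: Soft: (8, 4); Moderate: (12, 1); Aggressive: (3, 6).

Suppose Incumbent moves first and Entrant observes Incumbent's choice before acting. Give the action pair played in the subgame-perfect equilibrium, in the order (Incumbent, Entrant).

Backward induction with Incumbent moving first.
- E1: BR = Soft, leader payoff 1.
- E2: BR = Aggressive, leader payoff 10.
- E3: BR = Aggressive, leader payoff 12.
- E4: BR = Aggressive, leader payoff 3.
Maximizing over 1, 10, 12, 3, Incumbent chooses E3. Subgame-perfect outcome: (E3, Aggressive) with payoffs (12, 2).

(E3, Aggressive)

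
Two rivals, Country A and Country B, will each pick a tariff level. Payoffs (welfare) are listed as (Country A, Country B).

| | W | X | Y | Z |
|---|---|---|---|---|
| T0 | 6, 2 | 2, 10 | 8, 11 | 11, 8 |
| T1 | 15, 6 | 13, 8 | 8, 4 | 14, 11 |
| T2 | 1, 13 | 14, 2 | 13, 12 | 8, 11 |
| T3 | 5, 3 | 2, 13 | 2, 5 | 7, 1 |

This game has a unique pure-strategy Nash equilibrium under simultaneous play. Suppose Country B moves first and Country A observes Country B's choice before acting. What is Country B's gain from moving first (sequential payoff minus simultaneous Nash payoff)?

Solve by backward induction (Country B leads).
- W: BR = T1, leader payoff 6.
- X: BR = T2, leader payoff 2.
- Y: BR = T2, leader payoff 12.
- Z: BR = T1, leader payoff 11.
Among 6, 2, 12, 11, the best is 12 at Y. Subgame-perfect outcome: (T2, Y) with payoffs (13, 12).
Now find the simultaneous Nash equilibrium.
Country A's best replies: W→T1; X→T2; Y→T2; Z→T1.
Country B's best replies: T0→Y; T1→Z; T2→W; T3→X.
The unique mutual best reply is (T1, Z), giving (14, 11).
Country B's commitment gain: 12 − 11 = 1.

1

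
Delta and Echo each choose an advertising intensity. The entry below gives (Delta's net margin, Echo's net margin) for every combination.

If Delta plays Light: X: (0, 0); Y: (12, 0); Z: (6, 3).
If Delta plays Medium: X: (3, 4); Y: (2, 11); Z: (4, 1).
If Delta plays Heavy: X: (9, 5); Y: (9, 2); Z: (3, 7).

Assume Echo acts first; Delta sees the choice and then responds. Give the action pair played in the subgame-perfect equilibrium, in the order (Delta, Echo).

Delta best-responds to each possible Echo move:
- X: Delta compares 0, 3, 9 and picks Heavy; Echo would get 5.
- Y: Delta compares 12, 2, 9 and picks Light; Echo would get 0.
- Z: Delta compares 6, 4, 3 and picks Light; Echo would get 3.
Echo's induced payoffs are 5, 0, 3, so Echo commits to X. Subgame-perfect outcome: (Heavy, X) with payoffs (9, 5).

(Heavy, X)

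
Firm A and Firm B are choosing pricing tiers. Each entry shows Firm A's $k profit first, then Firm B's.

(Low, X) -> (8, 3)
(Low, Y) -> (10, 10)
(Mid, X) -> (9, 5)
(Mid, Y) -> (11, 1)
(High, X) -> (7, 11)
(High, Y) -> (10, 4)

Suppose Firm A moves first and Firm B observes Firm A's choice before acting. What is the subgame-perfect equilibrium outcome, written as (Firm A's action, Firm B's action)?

Backward induction with Firm A moving first.
- Low → Firm B plays Y (best of 3, 10); Firm A gets 10.
- Mid → Firm B plays X (best of 5, 1); Firm A gets 9.
- High → Firm B plays X (best of 11, 4); Firm A gets 7.
Among 10, 9, 7, the best is 10 at Low. Subgame-perfect outcome: (Low, Y) with payoffs (10, 10).

(Low, Y)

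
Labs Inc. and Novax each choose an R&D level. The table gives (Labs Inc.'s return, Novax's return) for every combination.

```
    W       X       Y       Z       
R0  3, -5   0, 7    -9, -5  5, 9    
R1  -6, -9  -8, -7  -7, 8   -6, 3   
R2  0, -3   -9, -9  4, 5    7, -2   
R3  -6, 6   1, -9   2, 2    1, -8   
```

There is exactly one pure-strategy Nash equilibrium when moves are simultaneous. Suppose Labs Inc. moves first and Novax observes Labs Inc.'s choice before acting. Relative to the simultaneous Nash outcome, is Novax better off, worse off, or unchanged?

better off

Work backward from Novax's decision.
- R0: Novax compares -5, 7, -5, 9 and picks Z; Labs Inc. would get 5.
- R1: Novax compares -9, -7, 8, 3 and picks Y; Labs Inc. would get -7.
- R2: Novax compares -3, -9, 5, -2 and picks Y; Labs Inc. would get 4.
- R3: Novax compares 6, -9, 2, -8 and picks W; Labs Inc. would get -6.
Among 5, -7, 4, -6, the best is 5 at R0. Subgame-perfect outcome: (R0, Z) with payoffs (5, 9).
Under simultaneous play:
Labs Inc.'s best replies: W→R0; X→R3; Y→R2; Z→R2.
Novax's best replies: R0→Z; R1→Y; R2→Y; R3→W.
The unique mutual best reply is (R2, Y), giving (4, 5).
Novax earns 9 sequentially versus 5 at the Nash outcome: better off.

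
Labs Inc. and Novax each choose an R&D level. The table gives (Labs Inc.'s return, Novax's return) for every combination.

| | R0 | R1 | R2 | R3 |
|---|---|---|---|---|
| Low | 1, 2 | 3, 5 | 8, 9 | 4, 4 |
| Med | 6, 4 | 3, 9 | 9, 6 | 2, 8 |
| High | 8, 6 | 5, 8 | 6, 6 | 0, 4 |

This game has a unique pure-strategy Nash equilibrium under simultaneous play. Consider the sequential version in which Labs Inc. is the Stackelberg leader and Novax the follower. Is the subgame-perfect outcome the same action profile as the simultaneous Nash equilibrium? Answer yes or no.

Novax best-responds to each possible Labs Inc. move:
- Low: Novax compares 2, 5, 9, 4 and picks R2; Labs Inc. would get 8.
- Med: Novax compares 4, 9, 6, 8 and picks R1; Labs Inc. would get 3.
- High: Novax compares 6, 8, 6, 4 and picks R1; Labs Inc. would get 5.
Labs Inc.'s induced payoffs are 8, 3, 5, so Labs Inc. commits to Low. Subgame-perfect outcome: (Low, R2) with payoffs (8, 9).
Now find the simultaneous Nash equilibrium.
Labs Inc.'s best replies: R0→High; R1→High; R2→Med; R3→Low.
Novax's best replies: Low→R2; Med→R1; High→R1.
The unique mutual best reply is (High, R1), giving (5, 8).
Sequential outcome (Low, R2) differs from the Nash profile (High, R1).

no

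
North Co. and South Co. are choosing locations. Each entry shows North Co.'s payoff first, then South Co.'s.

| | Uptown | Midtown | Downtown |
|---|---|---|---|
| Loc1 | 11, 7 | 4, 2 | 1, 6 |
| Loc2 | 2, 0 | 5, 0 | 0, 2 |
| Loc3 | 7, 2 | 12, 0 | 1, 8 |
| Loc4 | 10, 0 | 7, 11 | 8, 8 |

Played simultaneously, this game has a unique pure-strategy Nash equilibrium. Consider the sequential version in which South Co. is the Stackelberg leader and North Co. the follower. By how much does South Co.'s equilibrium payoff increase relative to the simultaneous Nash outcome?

Work backward from North Co.'s decision.
- Uptown → North Co. plays Loc1 (best of 11, 2, 7, 10); South Co. gets 7.
- Midtown → North Co. plays Loc3 (best of 4, 5, 12, 7); South Co. gets 0.
- Downtown → North Co. plays Loc4 (best of 1, 0, 1, 8); South Co. gets 8.
Among 7, 0, 8, the best is 8 at Downtown. Subgame-perfect outcome: (Loc4, Downtown) with payoffs (8, 8).
Now find the simultaneous Nash equilibrium.
North Co.'s best replies: Uptown→Loc1; Midtown→Loc3; Downtown→Loc4.
South Co.'s best replies: Loc1→Uptown; Loc2→Downtown; Loc3→Downtown; Loc4→Midtown.
The unique mutual best reply is (Loc1, Uptown), giving (11, 7).
South Co.'s commitment gain: 8 − 7 = 1.

1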